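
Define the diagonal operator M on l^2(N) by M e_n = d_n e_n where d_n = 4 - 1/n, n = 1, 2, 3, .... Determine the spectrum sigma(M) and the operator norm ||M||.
sigma(M) = {4 - 1/n : n ≥ 1} ∪ {4}; ||M|| = 4

A bounded diagonal operator on l^2 with diagonal entries d_n has spectrum equal to the closure of {d_n : n ≥ 1}: every d_n is an eigenvalue (with eigenvector e_n), so {d_n} ⊂ sigma(M); the spectrum is closed, so its closure is too; and for lambda not in the closure, (M - lambda I) has bounded inverse (the diagonal entries 1/(d_n - lambda) are bounded). For our sequence d_n = 4 - 1/n, n = 1, 2, 3, ...:
  - {d_n} = {4 - 1/n : n ≥ 1}; the only limit point is 4
  - closure = {4 - 1/n : n ≥ 1} ∪ {4}
For the norm: a diagonal operator has ||M|| = sup_n |d_n|. Here d_n = 4 - 1/n increases monotonically from d_1 = 3 toward 4, with all terms in [3, 4); so sup_n |d_n| = 4 (the supremum is the limit, not attained). So ||M|| = 4.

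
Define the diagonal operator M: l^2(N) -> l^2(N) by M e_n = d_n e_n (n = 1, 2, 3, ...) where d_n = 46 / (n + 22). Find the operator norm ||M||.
||M|| = 2 (attained at n = 1)

For M diagonal, ||M|| = sup_n |d_n| = sup_n 46/(n + 22). This is positive and strictly decreasing in n, so the supremum is attained at n = 1: d_1 = 46/(1 + 22) = 2. Hence ||M|| = 2.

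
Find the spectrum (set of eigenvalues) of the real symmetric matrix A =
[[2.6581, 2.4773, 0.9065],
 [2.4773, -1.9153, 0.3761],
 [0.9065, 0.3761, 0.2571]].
sigma(A) ≈ {-3, 0, 4}

A is real symmetric, so its spectrum consists of real eigenvalues. Expanding the characteristic polynomial of the displayed matrix gives
  det(λ I - A) = p(λ) = λ^3 + (-1)λ^2 + (-12)λ + (0).
Solving p(λ) = 0 yields eigenvalues ≈ -3, 0, 4. (A is shown rounded to 4 decimals, so these recover the underlying integer eigenvalues to within that precision.)
Verification: the trace of A = 1 equals the sum of eigenvalues 1, and det(A) ≈ 0.0003 matches the eigenvalue product 0.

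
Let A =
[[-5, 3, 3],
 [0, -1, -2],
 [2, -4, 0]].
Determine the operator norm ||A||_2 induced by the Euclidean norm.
||A||_2 ≈ 7.6238 (= sqrt(largest eigenvalue of A^T A))

||A||_2 = sigma_max(A) = sqrt(lambda_max(A^T A)). Form the symmetric matrix M = A^T A =
[[29, -23, -15],
 [-23, 26, 11],
 [-15, 11, 13]].
Its characteristic polynomial (trace, sum of principal 2x2 minors, determinant of M give the coefficients) is
  p(λ) = det(λ I - M) = λ^3 - 68λ^2 + 594λ - 1156.
No integer candidate from the rational root theorem (±divisors of 1156) is a root, so the roots are irrational. The cubic discriminant is Δ = 143637424 > 0, so there are three distinct real roots. p(2) = -232 and p(3) = 41 have opposite signs, so a root lies in (2, 3); Newton's method refines it to λ ≈ 2.8168. p(7) = 13 and p(8) = -244 have opposite signs, so a root lies in (7, 8); Newton's method refines it to λ ≈ 7.0608. p(58) = -344 and p(59) = 2561 have opposite signs, so a root lies in (58, 59); Newton's method refines it to λ ≈ 58.1224. Check (Vieta): the three roots sum to 68, matching tr M = 68.
So the eigenvalues of A^T A are ≈ 2.8168, 7.0608, 58.1224 (all ≥ 0, as they must be for A^T A). The largest is λ_max ≈ 58.1224, hence ||A||_2 = sqrt(λ_max) ≈ 7.6238.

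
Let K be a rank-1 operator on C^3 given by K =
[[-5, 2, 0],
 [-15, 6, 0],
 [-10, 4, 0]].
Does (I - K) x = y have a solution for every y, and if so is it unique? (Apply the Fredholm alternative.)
(I - K) is singular (det(I - K) = 0, i.e. 1 ∈ sigma(K)). (I - K) x = y is solvable iff y ⊥ ker((I - K)^*) = span{(-5, 2, 0)}, i.e. iff -5y_1 + 2y_2 = 0. When solvable, the solutions are x = y + c·(1, 3, 2), c arbitrary (ker(I - K) = span{(1, 3, 2)}, dimension 1).

K has rank 1, so it is an outer product K = u v^T: every row of K is a multiple of one row vector. Reading off the entries, u = (1, 3, 2) and v = (-5, 2, 0) (row i of K equals u_i·v^T). A rank-one matrix u v^T satisfies K u = u (v·u) and kills the (2)-dimensional subspace v^⊥, so its characteristic polynomial is lambda^2 (lambda - v·u) with v·u = tr K = 1. Hence the eigenvalues of I - K are 1 (multiplicity 2) and 1 - (1) = 0, so det(I - K) = 0. (Direct check: I - K =
[[6, -2, 0],
 [15, -5, 0],
 [10, -4, 1]]
has determinant 0.) So 1 is an eigenvalue of K and (I - K) is not invertible. The finite-dimensional Fredholm alternative says: either (I - K) is invertible, or ker(I - K) ≠ {0} and then range(I - K) = ker((I - K)^*)^⊥, with dim ker(I - K) = dim ker((I - K)^*). We are in the second case, so we need both kernels. Kernel of I - K: (I - K) u = u - u (v·u) = u - u = 0, so ker(I - K) = span{u} = span{(1, 3, 2)} (it is exactly 1-dimensional because rank(I - K) = 2). Kernel of the adjoint: K is real, so (I - K)^* = I - K^T = I - v u^T, and (I - v u^T) v = v - v (u·v) = 0; hence ker((I - K)^*) = span{v} = span{(-5, 2, 0)}. Therefore (I - K) x = y is solvable iff <y, v> = 0, i.e. iff -5y_1 + 2y_2 = 0. When this holds, K y = u (v·y) = 0, so (I - K) y = y and x = y is a particular solution; the full solution set is the line x = y + c·u = y + c·(1, 3, 2), c ∈ C.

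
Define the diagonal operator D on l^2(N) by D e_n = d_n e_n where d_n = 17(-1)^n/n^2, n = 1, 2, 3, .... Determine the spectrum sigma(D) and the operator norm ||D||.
sigma(D) = {17(-1)^n/n^2 : n ≥ 1} ∪ {0}; ||D|| = 17

A bounded diagonal operator on l^2 with diagonal entries d_n has spectrum equal to the closure of {d_n : n ≥ 1}: every d_n is an eigenvalue (with eigenvector e_n), so {d_n} ⊂ sigma(D); the spectrum is closed, so its closure is too; and for lambda not in the closure, (D - lambda I) has bounded inverse (the diagonal entries 1/(d_n - lambda) are bounded). For our sequence d_n = 17(-1)^n/n^2, n = 1, 2, 3, ...:
  - {d_n} = {17(-1)^n/n^2 : n ≥ 1}; the only limit point is 0
  - closure = {17(-1)^n/n^2 : n ≥ 1} ∪ {0}
For the norm: a diagonal operator has ||D|| = sup_n |d_n|. Here |d_n| = 17/n^2 is decreasing, so sup_n |d_n| = |d_1| = 17. So ||D|| = 17.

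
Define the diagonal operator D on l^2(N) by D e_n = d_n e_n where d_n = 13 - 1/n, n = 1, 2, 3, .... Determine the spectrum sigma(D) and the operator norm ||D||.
sigma(D) = {13 - 1/n : n ≥ 1} ∪ {13}; ||D|| = 13

A bounded diagonal operator on l^2 with diagonal entries d_n has spectrum equal to the closure of {d_n : n ≥ 1}: every d_n is an eigenvalue (with eigenvector e_n), so {d_n} ⊂ sigma(D); the spectrum is closed, so its closure is too; and for lambda not in the closure, (D - lambda I) has bounded inverse (the diagonal entries 1/(d_n - lambda) are bounded). For our sequence d_n = 13 - 1/n, n = 1, 2, 3, ...:
  - {d_n} = {13 - 1/n : n ≥ 1}; the only limit point is 13
  - closure = {13 - 1/n : n ≥ 1} ∪ {13}
For the norm: a diagonal operator has ||D|| = sup_n |d_n|. Here d_n = 13 - 1/n increases monotonically from d_1 = 12 toward 13, with all terms in [12, 13); so sup_n |d_n| = 13 (the supremum is the limit, not attained). So ||D|| = 13.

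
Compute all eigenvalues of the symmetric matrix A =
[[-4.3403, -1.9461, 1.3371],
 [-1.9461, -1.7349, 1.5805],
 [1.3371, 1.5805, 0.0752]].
sigma(A) ≈ {-6, -1, 1}

A is real symmetric, so its spectrum consists of real eigenvalues. Expanding the characteristic polynomial of the displayed matrix gives
  det(λ I - A) = p(λ) = λ^3 + (6)λ^2 + (-1)λ + (-6).
Solving p(λ) = 0 yields eigenvalues ≈ -6, -1, 1. (A is shown rounded to 4 decimals, so these recover the underlying integer eigenvalues to within that precision.)
Verification: the trace of A = -6 equals the sum of eigenvalues -6, and det(A) ≈ 5.9998 matches the eigenvalue product 6.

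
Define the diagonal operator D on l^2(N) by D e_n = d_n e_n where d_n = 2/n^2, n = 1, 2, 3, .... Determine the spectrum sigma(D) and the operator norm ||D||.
sigma(D) = {2/n^2 : n ≥ 1} ∪ {0}; ||D|| = 2

A bounded diagonal operator on l^2 with diagonal entries d_n has spectrum equal to the closure of {d_n : n ≥ 1}: every d_n is an eigenvalue (with eigenvector e_n), so {d_n} ⊂ sigma(D); the spectrum is closed, so its closure is too; and for lambda not in the closure, (D - lambda I) has bounded inverse (the diagonal entries 1/(d_n - lambda) are bounded). For our sequence d_n = 2/n^2, n = 1, 2, 3, ...:
  - {d_n} = {2/n^2 : n ≥ 1}; the only limit point is 0
  - closure = {2/n^2 : n ≥ 1} ∪ {0}
For the norm: a diagonal operator has ||D|| = sup_n |d_n|. Here d_n = 2/n^2 is positive and decreasing, so sup_n |d_n| = d_1 = 2. So ||D|| = 2.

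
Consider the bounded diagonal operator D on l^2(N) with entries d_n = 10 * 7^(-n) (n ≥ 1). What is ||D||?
||D|| = 10/7 (attained at n = 1)

For D diagonal, ||D|| = sup_n |d_n|. The sequence d_n = 10 * 7^(-n) is positive and strictly decreasing (ratio 7^(-1) < 1), so the supremum is d_1 = 10/7. Hence ||D|| = 10/7.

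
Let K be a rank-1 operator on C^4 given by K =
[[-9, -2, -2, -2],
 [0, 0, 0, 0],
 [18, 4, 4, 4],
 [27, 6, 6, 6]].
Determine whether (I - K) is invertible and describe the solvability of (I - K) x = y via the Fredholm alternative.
(I - K) is singular (det(I - K) = 0, i.e. 1 ∈ sigma(K)). (I - K) x = y is solvable iff y ⊥ ker((I - K)^*) = span{(-9, -2, -2, -2)}, i.e. iff -9y_1 - 2y_2 - 2y_3 - 2y_4 = 0. When solvable, the solutions are x = y + c·(1, 0, -2, -3), c arbitrary (ker(I - K) = span{(1, 0, -2, -3)}, dimension 1).

K has rank 1, so it is an outer product K = u v^T: every row of K is a multiple of one row vector. Reading off the entries, u = (1, 0, -2, -3) and v = (-9, -2, -2, -2) (row i of K equals u_i·v^T). A rank-one matrix u v^T satisfies K u = u (v·u) and kills the (3)-dimensional subspace v^⊥, so its characteristic polynomial is lambda^3 (lambda - v·u) with v·u = tr K = 1. Hence the eigenvalues of I - K are 1 (multiplicity 3) and 1 - (1) = 0, so det(I - K) = 0. (Direct check: I - K =
[[10, 2, 2, 2],
 [0, 1, 0, 0],
 [-18, -4, -3, -4],
 [-27, -6, -6, -5]]
has determinant 0.) So 1 is an eigenvalue of K and (I - K) is not invertible. The finite-dimensional Fredholm alternative says: either (I - K) is invertible, or ker(I - K) ≠ {0} and then range(I - K) = ker((I - K)^*)^⊥, with dim ker(I - K) = dim ker((I - K)^*). We are in the second case, so we need both kernels. Kernel of I - K: (I - K) u = u - u (v·u) = u - u = 0, so ker(I - K) = span{u} = span{(1, 0, -2, -3)} (it is exactly 1-dimensional because rank(I - K) = 3). Kernel of the adjoint: K is real, so (I - K)^* = I - K^T = I - v u^T, and (I - v u^T) v = v - v (u·v) = 0; hence ker((I - K)^*) = span{v} = span{(-9, -2, -2, -2)}. Therefore (I - K) x = y is solvable iff <y, v> = 0, i.e. iff -9y_1 - 2y_2 - 2y_3 - 2y_4 = 0. When this holds, K y = u (v·y) = 0, so (I - K) y = y and x = y is a particular solution; the full solution set is the line x = y + c·u = y + c·(1, 0, -2, -3), c ∈ C.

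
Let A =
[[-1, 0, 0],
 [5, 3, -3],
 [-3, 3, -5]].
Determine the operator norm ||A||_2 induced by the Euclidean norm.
||A||_2 ≈ 7.2139 (= sqrt(largest eigenvalue of A^T A))

||A||_2 = sigma_max(A) = sqrt(lambda_max(A^T A)). Form the symmetric matrix M = A^T A =
[[35, 6, 0],
 [6, 18, -24],
 [0, -24, 34]].
Its characteristic polynomial (trace, sum of principal 2x2 minors, determinant of M give the coefficients) is
  p(λ) = det(λ I - M) = λ^3 - 87λ^2 + 1820λ - 36.
No integer candidate from the rational root theorem (±divisors of 36) is a root, so the roots are irrational. The cubic discriminant is Δ = 965028496 > 0, so there are three distinct real roots. p(0) = -36 and p(1) = 1698 have opposite signs, so a root lies in (0, 1); Newton's method refines it to λ ≈ 0.0198. p(34) = 576 and p(35) = -36 have opposite signs, so a root lies in (34, 35); Newton's method refines it to λ ≈ 34.9396. p(52) = -36 and p(53) = 918 have opposite signs, so a root lies in (52, 53); Newton's method refines it to λ ≈ 52.0406. Check (Vieta): the three roots sum to 87, matching tr M = 87.
So the eigenvalues of A^T A are ≈ 0.0198, 34.9396, 52.0406 (all ≥ 0, as they must be for A^T A). The largest is λ_max ≈ 52.0406, hence ||A||_2 = sqrt(λ_max) ≈ 7.2139.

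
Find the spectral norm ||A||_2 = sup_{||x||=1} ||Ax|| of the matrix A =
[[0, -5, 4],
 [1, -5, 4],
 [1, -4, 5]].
||A||_2 ≈ 11.0908 (= sqrt(largest eigenvalue of A^T A))

||A||_2 = sigma_max(A) = sqrt(lambda_max(A^T A)). Form the symmetric matrix M = A^T A =
[[2, -9, 9],
 [-9, 66, -60],
 [9, -60, 57]].
Its characteristic polynomial (trace, sum of principal 2x2 minors, determinant of M give the coefficients) is
  p(λ) = det(λ I - M) = λ^3 - 125λ^2 + 246λ - 81.
No integer candidate from the rational root theorem (±divisors of 81) is a root, so the roots are irrational. The cubic discriminant is Δ = 297858609 > 0, so there are three distinct real roots. p(0) = -81 and p(1) = 41 have opposite signs, so a root lies in (0, 1); Newton's method refines it to λ ≈ 0.4176. p(1) = 41 and p(2) = -81 have opposite signs, so a root lies in (1, 2); Newton's method refines it to λ ≈ 1.577. p(123) = -81 and p(124) = 15047 have opposite signs, so a root lies in (123, 124); Newton's method refines it to λ ≈ 123.0054. Check (Vieta): the three roots sum to 125, matching tr M = 125.
So the eigenvalues of A^T A are ≈ 0.4176, 1.577, 123.0054 (all ≥ 0, as they must be for A^T A). The largest is λ_max ≈ 123.0054, hence ||A||_2 = sqrt(λ_max) ≈ 11.0908.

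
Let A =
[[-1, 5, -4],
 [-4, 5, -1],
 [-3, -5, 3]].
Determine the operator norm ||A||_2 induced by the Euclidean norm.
||A||_2 ≈ 9.9171 (= sqrt(largest eigenvalue of A^T A))

||A||_2 = sigma_max(A) = sqrt(lambda_max(A^T A)). Form the symmetric matrix M = A^T A =
[[26, -10, -1],
 [-10, 75, -40],
 [-1, -40, 26]].
Its characteristic polynomial (trace, sum of principal 2x2 minors, determinant of M give the coefficients) is
  p(λ) = det(λ I - M) = λ^3 - 127λ^2 + 2875λ - 5625.
No integer candidate from the rational root theorem (±divisors of 5625) is a root, so the roots are irrational. The cubic discriminant is Δ = 28287570000 > 0, so there are three distinct real roots. p(2) = -375 and p(3) = 1884 have opposite signs, so a root lies in (2, 3); Newton's method refines it to λ ≈ 2.1589. p(26) = 849 and p(27) = -900 have opposite signs, so a root lies in (26, 27); Newton's method refines it to λ ≈ 26.4922. p(98) = -2391 and p(99) = 4572 have opposite signs, so a root lies in (98, 99); Newton's method refines it to λ ≈ 98.3489. Check (Vieta): the three roots sum to 127, matching tr M = 127.
So the eigenvalues of A^T A are ≈ 2.1589, 26.4922, 98.3489 (all ≥ 0, as they must be for A^T A). The largest is λ_max ≈ 98.3489, hence ||A||_2 = sqrt(λ_max) ≈ 9.9171.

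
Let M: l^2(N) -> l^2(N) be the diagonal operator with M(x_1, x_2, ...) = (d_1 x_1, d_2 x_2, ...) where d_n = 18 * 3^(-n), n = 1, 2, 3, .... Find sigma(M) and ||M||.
sigma(M) = {18 * 3^(-n) : n ≥ 1} ∪ {0}; ||M|| = 6

A bounded diagonal operator on l^2 with diagonal entries d_n has spectrum equal to the closure of {d_n : n ≥ 1}: every d_n is an eigenvalue (with eigenvector e_n), so {d_n} ⊂ sigma(M); the spectrum is closed, so its closure is too; and for lambda not in the closure, (M - lambda I) has bounded inverse (the diagonal entries 1/(d_n - lambda) are bounded). For our sequence d_n = 18 * 3^(-n), n = 1, 2, 3, ...:
  - {d_n} = {18 * 3^(-n) : n ≥ 1}; the only limit point is 0
  - closure = {18 * 3^(-n) : n ≥ 1} ∪ {0}
For the norm: a diagonal operator has ||M|| = sup_n |d_n|. Here d_n = 18 * 3^(-n) is positive and decreasing, so sup_n |d_n| = d_1 = 18/3 = 6. So ||M|| = 6.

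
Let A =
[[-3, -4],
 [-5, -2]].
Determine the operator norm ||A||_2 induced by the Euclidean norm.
||A||_2 = sqrt((54 + sqrt(2132))/2) ≈ 7.0772 (= sqrt(largest eigenvalue of A^T A))

||A||_2 = sigma_max(A) = sqrt(lambda_max(A^T A)). Form the symmetric matrix M = A^T A =
[[34, 22],
 [22, 20]].
Its characteristic polynomial (trace, determinant of M give the coefficients) is
  p(λ) = det(λ I - M) = λ^2 - 54λ + 196.
For λ^2 - 54λ + 196 the discriminant is 2132. It is nonnegative but not a perfect square, so the roots are real and irrational: λ = (54 ± sqrt(2132))/2 ≈ 50.0868, 3.9132.
So the eigenvalues of A^T A are ≈ 3.9132, 50.0868 (all ≥ 0, as they must be for A^T A). The largest is λ_max = (54 + sqrt(2132))/2 ≈ 50.0868, hence ||A||_2 = sqrt(λ_max) = sqrt((54 + sqrt(2132))/2) ≈ 7.0772.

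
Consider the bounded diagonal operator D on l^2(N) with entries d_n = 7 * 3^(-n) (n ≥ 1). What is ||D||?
||D|| = 7/3 (attained at n = 1)

For D diagonal, ||D|| = sup_n |d_n|. The sequence d_n = 7 * 3^(-n) is positive and strictly decreasing (ratio 3^(-1) < 1), so the supremum is d_1 = 7/3. Hence ||D|| = 7/3.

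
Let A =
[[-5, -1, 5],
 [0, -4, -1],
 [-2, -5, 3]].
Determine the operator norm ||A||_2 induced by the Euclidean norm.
||A||_2 ≈ 8.7703 (= sqrt(largest eigenvalue of A^T A))

||A||_2 = sigma_max(A) = sqrt(lambda_max(A^T A)). Form the symmetric matrix M = A^T A =
[[29, 15, -31],
 [15, 42, -16],
 [-31, -16, 35]].
Its characteristic polynomial (trace, sum of principal 2x2 minors, determinant of M give the coefficients) is
  p(λ) = det(λ I - M) = λ^3 - 106λ^2 + 2261λ - 1849.
No integer candidate from the rational root theorem (±divisors of 1849) is a root, so the roots are irrational. The cubic discriminant is Δ = 10281271081 > 0, so there are three distinct real roots. p(0) = -1849 and p(1) = 307 have opposite signs, so a root lies in (0, 1); Newton's method refines it to λ ≈ 0.8515. p(28) = 307 and p(29) = -1037 have opposite signs, so a root lies in (28, 29); Newton's method refines it to λ ≈ 28.2312. p(76) = -3293 and p(77) = 307 have opposite signs, so a root lies in (76, 77); Newton's method refines it to λ ≈ 76.9173. Check (Vieta): the three roots sum to 106, matching tr M = 106.
So the eigenvalues of A^T A are ≈ 0.8515, 28.2312, 76.9173 (all ≥ 0, as they must be for A^T A). The largest is λ_max ≈ 76.9173, hence ||A||_2 = sqrt(λ_max) ≈ 8.7703.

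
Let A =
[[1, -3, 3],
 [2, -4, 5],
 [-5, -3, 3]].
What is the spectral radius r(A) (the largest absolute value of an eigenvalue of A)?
r(A) ≈ 4.8562

The eigenvalues of A are the roots of its characteristic polynomial. With M = A (coefficients from the trace, the sum of principal 2x2 minors, and det A):
  p(λ) = det(λ I - M) = λ^3 + 23λ - 18.
No integer candidate from the rational root theorem (±divisors of 18) is a root, so the roots are irrational. The cubic discriminant is Δ = -57416 < 0, so there is one real root and a complex-conjugate pair. p(0) = -18 and p(1) = 6 have opposite signs, so a root lies in (0, 1); Newton's method refines it to λ ≈ 0.7633. Dividing out (λ - (0.7633)) leaves approximately λ^2 + 0.7633λ + 23.5826. For λ^2 + 0.7633λ + 23.5826 the discriminant is -93.7478. It is negative, so the remaining roots are the complex-conjugate pair λ ≈ -0.3816 ± 4.8412i. Their product equals the constant term, so |λ|^2 ≈ 23.5826 and |λ| ≈ 4.8562.
Thus the eigenvalues (to 4 decimals) are 0.7633 (modulus 0.7633); -0.3816 ± 4.8412i (modulus 4.8562). The spectral radius is the largest modulus: r(A) ≈ 4.8562. (Cross-check: r(A) ≤ ||A||_2 ≈ 8.7825; equality holds whenever A is normal, though it can also hold for some non-normal A.)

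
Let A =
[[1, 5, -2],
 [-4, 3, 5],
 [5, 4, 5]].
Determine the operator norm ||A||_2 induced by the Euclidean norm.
||A||_2 ≈ 8.9632 (= sqrt(largest eigenvalue of A^T A))

||A||_2 = sigma_max(A) = sqrt(lambda_max(A^T A)). Form the symmetric matrix M = A^T A =
[[42, 13, 3],
 [13, 50, 25],
 [3, 25, 54]].
Its characteristic polynomial (trace, sum of principal 2x2 minors, determinant of M give the coefficients) is
  p(λ) = det(λ I - M) = λ^3 - 146λ^2 + 6265λ - 79524.
No integer candidate from the rational root theorem (±divisors of 79524) is a root, so the roots are irrational. The cubic discriminant is Δ = 1655883072 > 0, so there are three distinct real roots. p(23) = -496 and p(24) = 564 have opposite signs, so a root lies in (23, 24); Newton's method refines it to λ ≈ 23.4503. p(42) = 150 and p(43) = -576 have opposite signs, so a root lies in (42, 43); Newton's method refines it to λ ≈ 42.2109. p(80) = -724 and p(81) = 1476 have opposite signs, so a root lies in (80, 81); Newton's method refines it to λ ≈ 80.3388. Check (Vieta): the three roots sum to 146, matching tr M = 146.
So the eigenvalues of A^T A are ≈ 23.4503, 42.2109, 80.3388 (all ≥ 0, as they must be for A^T A). The largest is λ_max ≈ 80.3388, hence ||A||_2 = sqrt(λ_max) ≈ 8.9632.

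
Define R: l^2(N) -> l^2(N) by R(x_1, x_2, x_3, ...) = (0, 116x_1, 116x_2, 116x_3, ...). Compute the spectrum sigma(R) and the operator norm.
sigma(R) = closed disk {z in C : |z| ≤ 116}; ||R|| = 116

Note R = 116·U where U is the unit right shift (U x)_k = x_{k-1} (with x_0 := 0); so ||R|| = 116||U|| and sigma(R) = 116·sigma(U). ||R x||^2 = sum_{k≥1} |116x_k|^2 = 13456||x||^2, so ||R|| = 116 and sigma(R) ⊂ {|z| ≤ 116}. For any |lambda| < 116, the equation (R - lambda I) x = 0 forces x_1 = 0, then 116x_k = lambda x_{k+1} ⇒ x = 0, so R has no eigenvalues. But (R - lambda I) is not surjective for |lambda| < 116: solving (R - lambda I) x = e_1 would require x_n proportional to (lambda/116)^(-n), which is not in l^2. So every |lambda| < 116 lies in the residual spectrum. The boundary |lambda| = 116 is in the approximate point spectrum (the spectrum is closed). Hence sigma(R) is the closed disk of radius 116.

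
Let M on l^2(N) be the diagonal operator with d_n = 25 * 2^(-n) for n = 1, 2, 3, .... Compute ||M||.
||M|| = 25/2 (attained at n = 1)

For M diagonal, ||M|| = sup_n |d_n|. The sequence d_n = 25 * 2^(-n) is positive and strictly decreasing (ratio 2^(-1) < 1), so the supremum is d_1 = 25/2. Hence ||M|| = 25/2.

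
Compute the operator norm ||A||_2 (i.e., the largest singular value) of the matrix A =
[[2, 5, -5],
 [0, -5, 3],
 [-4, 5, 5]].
||A||_2 ≈ 9.2321 (= sqrt(largest eigenvalue of A^T A))

||A||_2 = sigma_max(A) = sqrt(lambda_max(A^T A)). Form the symmetric matrix M = A^T A =
[[20, -10, -30],
 [-10, 75, -15],
 [-30, -15, 59]].
Its characteristic polynomial (trace, sum of principal 2x2 minors, determinant of M give the coefficients) is
  p(λ) = det(λ I - M) = λ^3 - 154λ^2 + 5880λ - 1600.
No integer candidate from the rational root theorem (±divisors of 1600) is a root, so the roots are irrational. The cubic discriminant is Δ = 9411948800 > 0, so there are three distinct real roots. p(0) = -1600 and p(1) = 4127 have opposite signs, so a root lies in (0, 1); Newton's method refines it to λ ≈ 0.2741. p(68) = 576 and p(69) = -565 have opposite signs, so a root lies in (68, 69); Newton's method refines it to λ ≈ 68.4935. p(85) = -325 and p(86) = 1152 have opposite signs, so a root lies in (85, 86); Newton's method refines it to λ ≈ 85.2324. Check (Vieta): the three roots sum to 154, matching tr M = 154.
So the eigenvalues of A^T A are ≈ 0.2741, 68.4935, 85.2324 (all ≥ 0, as they must be for A^T A). The largest is λ_max ≈ 85.2324, hence ||A||_2 = sqrt(λ_max) ≈ 9.2321.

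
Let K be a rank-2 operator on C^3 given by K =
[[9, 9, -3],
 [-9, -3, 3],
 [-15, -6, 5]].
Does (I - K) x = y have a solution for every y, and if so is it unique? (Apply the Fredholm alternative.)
(I - K) is invertible (det(I - K) = 47 ≠ 0), so for every y in C^3 the equation (I - K) x = y has a unique solution.

K has rank 2 and factors as K = U V^T = u1 v1^T + u2 v2^T with u1 = (0, -2, -3), v1 = (3, 0, -1), u2 = (3, -1, -2), v2 = (3, 3, -1) (multiplying out reproduces the displayed K). The nonzero eigenvalues of U V^T coincide with those of the 2 x 2 matrix G = V^T U = [[v1·u1, v1·u2], [v2·u1, v2·u2]] = [[3, 11], [-3, 8]], and by the Sylvester determinant identity det(I_3 - U V^T) = det(I_2 - V^T U) = det([[-2, -11], [3, -7]]) = (-2)(-7) - (-11)(3) = 47. (Direct check: I - K =
[[-8, -9, 3],
 [9, 4, -3],
 [15, 6, -4]]
has determinant 47.) The finite-dimensional Fredholm alternative says: either (I - K) is invertible, or ker(I - K) ≠ {0} and then range(I - K) = ker((I - K)^*)^⊥, with dim ker(I - K) = dim ker((I - K)^*). Since det(I - K) ≠ 0, 1 is not an eigenvalue of K and ker(I - K) = {0}, so we are in the first case: for every y there is a unique x = (I - K)^(-1) y. (Explicitly, by the Woodbury identity, (I - U V^T)^(-1) = I + U (I_2 - G)^(-1) V^T.)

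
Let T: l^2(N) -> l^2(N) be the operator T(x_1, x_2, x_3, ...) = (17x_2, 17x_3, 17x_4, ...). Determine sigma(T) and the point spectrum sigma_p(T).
sigma(T) = closed disk {z in C : |z| ≤ 17}; sigma_p(T) = open disk {z in C : |z| < 17}

Note T = 17·V where V is the unit left shift (V x)_k = x_{k+1}; so sigma(T) = 17·sigma(V) and ||T|| = 17||V||. ||T x||^2 = 289sum_{k≥2} |x_k|^2 ≤ 289||x||^2, with equality on {x : x_1 = 0}, so ||T|| = 17. For any lambda with |lambda| < 17, set r = lambda/17 (|r| < 1); the vector x = (1, r, r^2, ...) is in l^2 and satisfies T x = 17(r, r^2, ...) = lambda x, so lambda is an eigenvalue. On the boundary |lambda| = 17 the geometric series diverges, so no l^2 eigenvector exists, but these lambda lie in the approximate point spectrum. Hence sigma(T) is the closed disk of radius 17 and sigma_p(T) is the open disk.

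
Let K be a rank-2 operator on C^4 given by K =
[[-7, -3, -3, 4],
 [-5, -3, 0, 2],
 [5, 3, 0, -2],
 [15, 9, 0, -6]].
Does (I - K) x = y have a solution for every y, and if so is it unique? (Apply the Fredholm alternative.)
(I - K) is invertible (det(I - K) = 20 ≠ 0), so for every y in C^4 the equation (I - K) x = y has a unique solution.

K has rank 2 and factors as K = U V^T = u1 v1^T + u2 v2^T with u1 = (1, 1, -1, -3), v1 = (-3, -3, 3, 0), u2 = (2, 1, -1, -3), v2 = (-2, 0, -3, 2) (multiplying out reproduces the displayed K). The nonzero eigenvalues of U V^T coincide with those of the 2 x 2 matrix G = V^T U = [[v1·u1, v1·u2], [v2·u1, v2·u2]] = [[-9, -12], [-5, -7]], and by the Sylvester determinant identity det(I_4 - U V^T) = det(I_2 - V^T U) = det([[10, 12], [5, 8]]) = (10)(8) - (12)(5) = 20. (Direct check: I - K =
[[8, 3, 3, -4],
 [5, 4, 0, -2],
 [-5, -3, 1, 2],
 [-15, -9, 0, 7]]
has determinant 20.) The finite-dimensional Fredholm alternative says: either (I - K) is invertible, or ker(I - K) ≠ {0} and then range(I - K) = ker((I - K)^*)^⊥, with dim ker(I - K) = dim ker((I - K)^*). Since det(I - K) ≠ 0, 1 is not an eigenvalue of K and ker(I - K) = {0}, so we are in the first case: for every y there is a unique x = (I - K)^(-1) y. (Explicitly, by the Woodbury identity, (I - U V^T)^(-1) = I + U (I_2 - G)^(-1) V^T.)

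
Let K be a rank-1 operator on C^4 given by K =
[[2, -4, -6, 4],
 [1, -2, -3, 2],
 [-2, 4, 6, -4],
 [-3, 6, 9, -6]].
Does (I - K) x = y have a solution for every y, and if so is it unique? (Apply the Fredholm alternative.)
(I - K) is invertible (det(I - K) = 1 ≠ 0), so for every y in C^4 the equation (I - K) x = y has a unique solution.

K has rank 1, so it is an outer product K = u v^T: every row of K is a multiple of one row vector. Reading off the entries, u = (-2, -1, 2, 3) and v = (-1, 2, 3, -2) (row i of K equals u_i·v^T). A rank-one matrix u v^T satisfies K u = u (v·u) and kills the (3)-dimensional subspace v^⊥, so its characteristic polynomial is lambda^3 (lambda - v·u) with v·u = tr K = 0. Hence the eigenvalues of I - K are 1 (multiplicity 3) and 1 - (0) = 1, so det(I - K) = 1. (Direct check: I - K =
[[-1, 4, 6, -4],
 [-1, 3, 3, -2],
 [2, -4, -5, 4],
 [3, -6, -9, 7]]
has determinant 1.) The finite-dimensional Fredholm alternative says: either (I - K) is invertible, or ker(I - K) ≠ {0} and then range(I - K) = ker((I - K)^*)^⊥, with dim ker(I - K) = dim ker((I - K)^*). Since det(I - K) ≠ 0, 1 is not an eigenvalue of K and ker(I - K) = {0}, so we are in the first case: for every y there is a unique x = (I - K)^(-1) y. Explicitly, by the Sherman–Morrison formula, (I - u v^T)^(-1) = I + u v^T/(1 - v·u), i.e. (I - K)^(-1) = I + K.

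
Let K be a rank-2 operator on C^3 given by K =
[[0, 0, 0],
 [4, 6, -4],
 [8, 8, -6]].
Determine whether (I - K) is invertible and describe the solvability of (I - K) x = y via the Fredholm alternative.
(I - K) is invertible (det(I - K) = -3 ≠ 0), so for every y in C^3 the equation (I - K) x = y has a unique solution.

K has rank 2 and factors as K = U V^T = u1 v1^T + u2 v2^T with u1 = (0, 2, 2), v1 = (2, 3, -2), u2 = (0, 0, 2), v2 = (2, 1, -1) (multiplying out reproduces the displayed K). The nonzero eigenvalues of U V^T coincide with those of the 2 x 2 matrix G = V^T U = [[v1·u1, v1·u2], [v2·u1, v2·u2]] = [[2, -4], [0, -2]], and by the Sylvester determinant identity det(I_3 - U V^T) = det(I_2 - V^T U) = det([[-1, 4], [0, 3]]) = (-1)(3) - (4)(0) = -3. (Direct check: I - K =
[[1, 0, 0],
 [-4, -5, 4],
 [-8, -8, 7]]
has determinant -3.) The finite-dimensional Fredholm alternative says: either (I - K) is invertible, or ker(I - K) ≠ {0} and then range(I - K) = ker((I - K)^*)^⊥, with dim ker(I - K) = dim ker((I - K)^*). Since det(I - K) ≠ 0, 1 is not an eigenvalue of K and ker(I - K) = {0}, so we are in the first case: for every y there is a unique x = (I - K)^(-1) y. (Explicitly, by the Woodbury identity, (I - U V^T)^(-1) = I + U (I_2 - G)^(-1) V^T.)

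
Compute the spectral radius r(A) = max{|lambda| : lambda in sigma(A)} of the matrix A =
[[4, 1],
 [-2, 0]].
r(A) = (4 + sqrt(8))/2 ≈ 3.4142

The eigenvalues of A are the roots of its characteristic polynomial. With M = A (coefficients from the trace and determinant):
  p(λ) = det(λ I - M) = λ^2 - 4λ + 2.
For λ^2 - 4λ + 2 the discriminant is 8. It is nonnegative but not a perfect square, so the roots are real and irrational: λ = (4 ± sqrt(8))/2 ≈ 3.4142, 0.5858.
Thus the eigenvalues (to 4 decimals) are 3.4142 (modulus 3.4142); 0.5858 (modulus 0.5858). The spectral radius is the largest modulus: r(A) = (4 + sqrt(8))/2 ≈ 3.4142. (Cross-check: r(A) ≤ ||A||_2 ≈ 4.5616; equality holds whenever A is normal, though it can also hold for some non-normal A.)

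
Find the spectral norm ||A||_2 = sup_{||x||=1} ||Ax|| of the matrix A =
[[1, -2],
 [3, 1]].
||A||_2 = sqrt((15 + sqrt(29))/2) ≈ 3.1926 (= sqrt(largest eigenvalue of A^T A))

||A||_2 = sigma_max(A) = sqrt(lambda_max(A^T A)). Form the symmetric matrix M = A^T A =
[[10, 1],
 [1, 5]].
Its characteristic polynomial (trace, determinant of M give the coefficients) is
  p(λ) = det(λ I - M) = λ^2 - 15λ + 49.
For λ^2 - 15λ + 49 the discriminant is 29. It is nonnegative but not a perfect square, so the roots are real and irrational: λ = (15 ± sqrt(29))/2 ≈ 10.1926, 4.8074.
So the eigenvalues of A^T A are ≈ 4.8074, 10.1926 (all ≥ 0, as they must be for A^T A). The largest is λ_max = (15 + sqrt(29))/2 ≈ 10.1926, hence ||A||_2 = sqrt(λ_max) = sqrt((15 + sqrt(29))/2) ≈ 3.1926.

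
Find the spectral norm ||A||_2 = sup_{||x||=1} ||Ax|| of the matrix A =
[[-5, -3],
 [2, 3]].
||A||_2 = sqrt((47 + sqrt(1885))/2) ≈ 6.7237 (= sqrt(largest eigenvalue of A^T A))

||A||_2 = sigma_max(A) = sqrt(lambda_max(A^T A)). Form the symmetric matrix M = A^T A =
[[29, 21],
 [21, 18]].
Its characteristic polynomial (trace, determinant of M give the coefficients) is
  p(λ) = det(λ I - M) = λ^2 - 47λ + 81.
For λ^2 - 47λ + 81 the discriminant is 1885. It is nonnegative but not a perfect square, so the roots are real and irrational: λ = (47 ± sqrt(1885))/2 ≈ 45.2083, 1.7917.
So the eigenvalues of A^T A are ≈ 1.7917, 45.2083 (all ≥ 0, as they must be for A^T A). The largest is λ_max = (47 + sqrt(1885))/2 ≈ 45.2083, hence ||A||_2 = sqrt(λ_max) = sqrt((47 + sqrt(1885))/2) ≈ 6.7237.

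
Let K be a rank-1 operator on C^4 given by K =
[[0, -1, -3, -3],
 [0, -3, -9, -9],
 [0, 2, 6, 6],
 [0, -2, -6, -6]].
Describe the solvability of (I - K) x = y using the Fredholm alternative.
(I - K) is invertible (det(I - K) = 4 ≠ 0), so for every y in C^4 the equation (I - K) x = y has a unique solution.

K has rank 1, so it is an outer product K = u v^T: every row of K is a multiple of one row vector. Reading off the entries, u = (-1, -3, 2, -2) and v = (0, 1, 3, 3) (row i of K equals u_i·v^T). A rank-one matrix u v^T satisfies K u = u (v·u) and kills the (3)-dimensional subspace v^⊥, so its characteristic polynomial is lambda^3 (lambda - v·u) with v·u = tr K = -3. Hence the eigenvalues of I - K are 1 (multiplicity 3) and 1 - (-3) = 4, so det(I - K) = 4. (Direct check: I - K =
[[1, 1, 3, 3],
 [0, 4, 9, 9],
 [0, -2, -5, -6],
 [0, 2, 6, 7]]
has determinant 4.) The finite-dimensional Fredholm alternative says: either (I - K) is invertible, or ker(I - K) ≠ {0} and then range(I - K) = ker((I - K)^*)^⊥, with dim ker(I - K) = dim ker((I - K)^*). Since det(I - K) ≠ 0, 1 is not an eigenvalue of K and ker(I - K) = {0}, so we are in the first case: for every y there is a unique x = (I - K)^(-1) y. Explicitly, by the Sherman–Morrison formula, (I - u v^T)^(-1) = I + u v^T/(1 - v·u), i.e. (I - K)^(-1) = I + K/(4).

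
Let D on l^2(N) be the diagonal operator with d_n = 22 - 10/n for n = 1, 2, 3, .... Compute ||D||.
||D|| = 22

For a diagonal operator on l^2 with entries d_n, ||D|| = sup_n |d_n|. Here d_1 = 12, d_2 = 17, ..., and d_n = 22 - 10/n increases monotonically toward 22. All terms lie in [12, 22), so |d_n| = d_n and the supremum is the limit 22, which is not attained by any individual d_n. Hence ||D|| = 22.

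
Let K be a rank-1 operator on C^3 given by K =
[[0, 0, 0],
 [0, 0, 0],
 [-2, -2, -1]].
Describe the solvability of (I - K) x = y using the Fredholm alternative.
(I - K) is invertible (det(I - K) = 2 ≠ 0), so for every y in C^3 the equation (I - K) x = y has a unique solution.

K has rank 1, so it is an outer product K = u v^T: every row of K is a multiple of one row vector. Reading off the entries, u = (0, 0, 1) and v = (-2, -2, -1) (row i of K equals u_i·v^T). A rank-one matrix u v^T satisfies K u = u (v·u) and kills the (2)-dimensional subspace v^⊥, so its characteristic polynomial is lambda^2 (lambda - v·u) with v·u = tr K = -1. Hence the eigenvalues of I - K are 1 (multiplicity 2) and 1 - (-1) = 2, so det(I - K) = 2. (Direct check: I - K =
[[1, 0, 0],
 [0, 1, 0],
 [2, 2, 2]]
has determinant 2.) The finite-dimensional Fredholm alternative says: either (I - K) is invertible, or ker(I - K) ≠ {0} and then range(I - K) = ker((I - K)^*)^⊥, with dim ker(I - K) = dim ker((I - K)^*). Since det(I - K) ≠ 0, 1 is not an eigenvalue of K and ker(I - K) = {0}, so we are in the first case: for every y there is a unique x = (I - K)^(-1) y. Explicitly, by the Sherman–Morrison formula, (I - u v^T)^(-1) = I + u v^T/(1 - v·u), i.e. (I - K)^(-1) = I + K/(2).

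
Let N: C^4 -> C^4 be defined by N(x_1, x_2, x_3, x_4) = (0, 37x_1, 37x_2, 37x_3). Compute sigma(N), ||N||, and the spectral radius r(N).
sigma(N) = {0}; ||N|| = 37; r(N) = 0. (N is nilpotent with N^4 = 0.)

On C^4, N is a strictly lower-triangular matrix with 37 on the subdiagonal and zeros elsewhere, so its characteristic polynomial is lambda^4 and every eigenvalue is 0: sigma(N) = {0}. For the operator norm, N e_i = 37e_{i+1} for i = 1, ..., 3 and N e_4 = 0, so the singular values of N are 37 (with multiplicity 3) and 0; hence ||N|| = 37. The spectral radius r(N) = max|lambda| = 0. Note ||N|| > r(N) — characteristic of non-normal nilpotent operators. Indeed N^4 = 0.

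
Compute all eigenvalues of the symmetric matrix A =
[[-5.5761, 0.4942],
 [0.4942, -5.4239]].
sigma(A) ≈ {-6, -5}

A is real symmetric, so its spectrum consists of real eigenvalues. Expanding the characteristic polynomial of the displayed matrix gives
  det(λ I - A) = p(λ) = λ^2 + (11)λ + (30).
Solving p(λ) = 0 yields eigenvalues ≈ -6, -5. (A is shown rounded to 4 decimals, so these recover the underlying integer eigenvalues to within that precision.)
Verification: the trace of A = -11 equals the sum of eigenvalues -11, and det(A) ≈ 30.0000 matches the eigenvalue product 30.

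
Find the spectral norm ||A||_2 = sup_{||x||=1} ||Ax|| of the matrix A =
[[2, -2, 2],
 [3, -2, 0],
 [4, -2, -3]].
||A||_2 ≈ 6.5188 (= sqrt(largest eigenvalue of A^T A))

||A||_2 = sigma_max(A) = sqrt(lambda_max(A^T A)). Form the symmetric matrix M = A^T A =
[[29, -18, -8],
 [-18, 12, 2],
 [-8, 2, 13]].
Its characteristic polynomial (trace, sum of principal 2x2 minors, determinant of M give the coefficients) is
  p(λ) = det(λ I - M) = λ^3 - 54λ^2 + 489λ - 4.
No integer candidate from the rational root theorem (±divisors of 4) is a root, so the roots are irrational. The cubic discriminant is Δ = 228937536 > 0, so there are three distinct real roots. p(0) = -4 and p(1) = 432 have opposite signs, so a root lies in (0, 1); Newton's method refines it to λ ≈ 0.0082. p(11) = 172 and p(12) = -184 have opposite signs, so a root lies in (11, 12); Newton's method refines it to λ ≈ 11.4968. p(42) = -634 and p(43) = 684 have opposite signs, so a root lies in (42, 43); Newton's method refines it to λ ≈ 42.495. Check (Vieta): the three roots sum to 54, matching tr M = 54.
So the eigenvalues of A^T A are ≈ 0.0082, 11.4968, 42.495 (all ≥ 0, as they must be for A^T A). The largest is λ_max ≈ 42.495, hence ||A||_2 = sqrt(λ_max) ≈ 6.5188.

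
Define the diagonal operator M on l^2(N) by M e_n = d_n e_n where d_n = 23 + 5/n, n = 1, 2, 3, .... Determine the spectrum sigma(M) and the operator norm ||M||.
sigma(M) = {23 + 5/n : n ≥ 1} ∪ {23}; ||M|| = 28

A bounded diagonal operator on l^2 with diagonal entries d_n has spectrum equal to the closure of {d_n : n ≥ 1}: every d_n is an eigenvalue (with eigenvector e_n), so {d_n} ⊂ sigma(M); the spectrum is closed, so its closure is too; and for lambda not in the closure, (M - lambda I) has bounded inverse (the diagonal entries 1/(d_n - lambda) are bounded). For our sequence d_n = 23 + 5/n, n = 1, 2, 3, ...:
  - {d_n} = {23 + 5/n : n ≥ 1}; the only limit point is 23
  - closure = {23 + 5/n : n ≥ 1} ∪ {23}
For the norm: a diagonal operator has ||M|| = sup_n |d_n|. Here d_n = 23 + 5/n is positive and decreasing, so sup_n |d_n| = d_1 = 23 + 5 = 28. So ||M|| = 28.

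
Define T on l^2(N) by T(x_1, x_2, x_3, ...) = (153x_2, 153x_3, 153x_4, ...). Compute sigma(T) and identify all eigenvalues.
sigma(T) = closed disk {z in C : |z| ≤ 153}; sigma_p(T) = open disk {z in C : |z| < 153}

Note T = 153·V where V is the unit left shift (V x)_k = x_{k+1}; so sigma(T) = 153·sigma(V) and ||T|| = 153||V||. ||T x||^2 = 23409sum_{k≥2} |x_k|^2 ≤ 23409||x||^2, with equality on {x : x_1 = 0}, so ||T|| = 153. For any lambda with |lambda| < 153, set r = lambda/153 (|r| < 1); the vector x = (1, r, r^2, ...) is in l^2 and satisfies T x = 153(r, r^2, ...) = lambda x, so lambda is an eigenvalue. On the boundary |lambda| = 153 the geometric series diverges, so no l^2 eigenvector exists, but these lambda lie in the approximate point spectrum. Hence sigma(T) is the closed disk of radius 153 and sigma_p(T) is the open disk.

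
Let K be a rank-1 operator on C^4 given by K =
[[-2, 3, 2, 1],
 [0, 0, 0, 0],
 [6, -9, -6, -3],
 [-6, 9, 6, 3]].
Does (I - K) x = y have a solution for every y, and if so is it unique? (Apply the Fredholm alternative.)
(I - K) is invertible (det(I - K) = 6 ≠ 0), so for every y in C^4 the equation (I - K) x = y has a unique solution.

K has rank 1, so it is an outer product K = u v^T: every row of K is a multiple of one row vector. Reading off the entries, u = (-1, 0, 3, -3) and v = (2, -3, -2, -1) (row i of K equals u_i·v^T). A rank-one matrix u v^T satisfies K u = u (v·u) and kills the (3)-dimensional subspace v^⊥, so its characteristic polynomial is lambda^3 (lambda - v·u) with v·u = tr K = -5. Hence the eigenvalues of I - K are 1 (multiplicity 3) and 1 - (-5) = 6, so det(I - K) = 6. (Direct check: I - K =
[[3, -3, -2, -1],
 [0, 1, 0, 0],
 [-6, 9, 7, 3],
 [6, -9, -6, -2]]
has determinant 6.) The finite-dimensional Fredholm alternative says: either (I - K) is invertible, or ker(I - K) ≠ {0} and then range(I - K) = ker((I - K)^*)^⊥, with dim ker(I - K) = dim ker((I - K)^*). Since det(I - K) ≠ 0, 1 is not an eigenvalue of K and ker(I - K) = {0}, so we are in the first case: for every y there is a unique x = (I - K)^(-1) y. Explicitly, by the Sherman–Morrison formula, (I - u v^T)^(-1) = I + u v^T/(1 - v·u), i.e. (I - K)^(-1) = I + K/(6).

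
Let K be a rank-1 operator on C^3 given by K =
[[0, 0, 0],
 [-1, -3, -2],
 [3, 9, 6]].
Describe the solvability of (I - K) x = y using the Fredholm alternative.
(I - K) is invertible (det(I - K) = -2 ≠ 0), so for every y in C^3 the equation (I - K) x = y has a unique solution.

K has rank 1, so it is an outer product K = u v^T: every row of K is a multiple of one row vector. Reading off the entries, u = (0, 1, -3) and v = (-1, -3, -2) (row i of K equals u_i·v^T). A rank-one matrix u v^T satisfies K u = u (v·u) and kills the (2)-dimensional subspace v^⊥, so its characteristic polynomial is lambda^2 (lambda - v·u) with v·u = tr K = 3. Hence the eigenvalues of I - K are 1 (multiplicity 2) and 1 - (3) = -2, so det(I - K) = -2. (Direct check: I - K =
[[1, 0, 0],
 [1, 4, 2],
 [-3, -9, -5]]
has determinant -2.) The finite-dimensional Fredholm alternative says: either (I - K) is invertible, or ker(I - K) ≠ {0} and then range(I - K) = ker((I - K)^*)^⊥, with dim ker(I - K) = dim ker((I - K)^*). Since det(I - K) ≠ 0, 1 is not an eigenvalue of K and ker(I - K) = {0}, so we are in the first case: for every y there is a unique x = (I - K)^(-1) y. Explicitly, by the Sherman–Morrison formula, (I - u v^T)^(-1) = I + u v^T/(1 - v·u), i.e. (I - K)^(-1) = I + K/(-2).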